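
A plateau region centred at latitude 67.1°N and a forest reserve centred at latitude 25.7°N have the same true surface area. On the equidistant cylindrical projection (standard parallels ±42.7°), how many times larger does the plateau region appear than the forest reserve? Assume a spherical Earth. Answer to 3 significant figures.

With standard parallel φ₀ = 42.7°, the equirectangular projection gives x = Rλ cos φ₀, y = Rφ, so h = 1 and k = cos 42.7° / cos φ.
Areal scale at 67.1°: h·k = 1.000 × 1.889 = 1.889.
Areal scale at 25.7°: h·k = 1.000 × 0.8156 = 0.8156.
Ratio = 1.889/0.8156 ≈ 2.32.

2.32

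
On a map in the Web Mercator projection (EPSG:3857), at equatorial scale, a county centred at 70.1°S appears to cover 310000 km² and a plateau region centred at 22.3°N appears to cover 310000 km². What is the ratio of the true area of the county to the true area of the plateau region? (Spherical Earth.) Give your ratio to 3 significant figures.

0.135

Mercator's areal exaggeration is sec²φ; hence true area = (apparent area) · cos²φ.
True area of county: 310000 × cos²(70.1°) = 310000 × 0.1159 = 35920 km².
True area of plateau region: 310000 × cos²(22.3°) = 310000 × 0.8560 = 265400 km².
Ratio = 35920 / 265400 ≈ 0.135.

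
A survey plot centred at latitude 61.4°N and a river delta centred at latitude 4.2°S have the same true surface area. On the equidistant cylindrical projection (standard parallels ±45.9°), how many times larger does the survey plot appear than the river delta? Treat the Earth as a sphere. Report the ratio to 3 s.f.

The equidistant cylindrical projection with φ₀ = 45.9° has h = 1 (meridians true) and k = cos φ₀ / cos φ along parallels.
Areal scale at 61.4°: h·k = 1.000 × 1.454 = 1.454.
Areal scale at 4.2°: h·k = 1.000 × 0.6978 = 0.6978.
Ratio = 1.454/0.6978 ≈ 2.08.

2.08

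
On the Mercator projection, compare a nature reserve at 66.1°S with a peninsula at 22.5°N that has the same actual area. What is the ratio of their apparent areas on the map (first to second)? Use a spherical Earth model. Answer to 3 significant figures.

5.20

On Mercator, area is exaggerated by sec²φ = 1/cos²φ.
At 66.1°: sec²(66.1°) = 1/0.4051² = 6.092.
At 22.5°: sec²(22.5°) = 1/0.9239² = 1.172.
Ratio = 6.092/1.172 = cos²(22.5°)/cos²(66.1°) ≈ 5.20.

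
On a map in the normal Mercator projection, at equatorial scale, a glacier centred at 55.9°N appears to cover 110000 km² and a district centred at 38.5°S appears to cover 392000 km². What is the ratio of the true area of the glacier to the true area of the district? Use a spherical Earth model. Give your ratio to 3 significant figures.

Mercator's areal exaggeration is sec²φ; hence true area = (apparent area) · cos²φ.
True area of glacier: 110000 × cos²(55.9°) = 110000 × 0.3143 = 34570 km².
True area of district: 392000 × cos²(38.5°) = 392000 × 0.6125 = 240100 km².
Ratio = 34570 / 240100 ≈ 0.144.

0.144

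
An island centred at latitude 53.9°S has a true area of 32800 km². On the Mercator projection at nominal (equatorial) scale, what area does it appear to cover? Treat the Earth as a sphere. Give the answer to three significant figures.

Mercator is conformal, so the point scale is isotropic: h = k = sec φ = 1/cos φ.
Areal scale = k² = sec²φ = 1/cos²(53.9°) = 1/0.5892² = 2.881.
Apparent area = 32800 × 2.881 ≈ 94500 km².

94500 km²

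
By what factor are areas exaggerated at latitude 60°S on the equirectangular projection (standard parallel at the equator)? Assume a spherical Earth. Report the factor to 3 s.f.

In the plate carrée (x = Rλ, y = Rφ), meridians are true-scale (h = 1) and parallels are stretched by k = sec φ.
Areal scale = h·k = 1 × sec φ; at 60°, h = 1.000, k = 2.000, so h·k = 2.000.

2.00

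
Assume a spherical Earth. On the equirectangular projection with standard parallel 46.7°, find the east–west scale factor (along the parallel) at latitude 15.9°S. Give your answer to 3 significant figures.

0.713

In the equirectangular projection with standard parallel φ₀ = 46.7° (x = Rλ cos φ₀, y = Rφ), meridians are true-scale (h = 1) and the parallel scale is k = cos φ₀ / cos φ.
k = cos 46.7° / cos 15.9° = 0.6858/0.9617 = 0.7131.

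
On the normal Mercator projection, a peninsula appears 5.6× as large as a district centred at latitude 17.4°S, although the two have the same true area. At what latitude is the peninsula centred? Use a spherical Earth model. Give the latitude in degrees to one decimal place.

Mercator areal scale is sec²φ, so apparent-area ratio = sec²φ₁ / sec²φ₂ = cos²φ₂ / cos²φ₁.
cos²φ₂ / cos²φ₁ = 5.6  ⇒  cos φ₁ = cos 17.4° / √5.6 = 0.9542/2.366 = 0.4032.
φ₁ = arccos(0.4032) ≈ 66.2°.

66.2°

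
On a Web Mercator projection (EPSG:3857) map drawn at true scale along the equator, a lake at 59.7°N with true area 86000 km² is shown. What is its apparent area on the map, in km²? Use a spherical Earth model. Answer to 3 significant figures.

For Mercator, h = k = sec φ (a conformal cylindrical projection has a single point scale, 1/cos φ).
Areal scale = k² = sec²φ = 1/cos²(59.7°) = 1/0.5045² = 3.929.
Apparent area = 86000 × 3.929 ≈ 338000 km².

338000 km²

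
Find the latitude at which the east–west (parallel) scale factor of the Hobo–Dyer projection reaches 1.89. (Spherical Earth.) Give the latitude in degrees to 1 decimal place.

Hobo–Dyer is a cylindrical equal-area projection with standard parallels at ±37.5°. A cylindrical equal-area projection with standard parallel φ₀ has meridian scale h = cos φ / cos φ₀ and parallel scale k = cos φ₀ / cos φ (so areas are preserved, h·k = 1).
k = cos φ₀ / cos φ = 1.89  ⇒  cos φ = cos 37.5° / 1.89 = 0.4198.
φ = arccos(0.4198) ≈ 65.2°.

65.2°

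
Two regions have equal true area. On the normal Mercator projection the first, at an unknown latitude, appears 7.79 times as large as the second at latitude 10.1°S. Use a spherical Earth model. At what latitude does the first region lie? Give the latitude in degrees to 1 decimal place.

For equal true areas on Mercator, apparent areas scale as sec²φ, so the ratio is cos²φ₂ / cos²φ₁.
cos²φ₂ / cos²φ₁ = 7.79  ⇒  cos φ₁ = cos 10.1° / √7.79 = 0.9845/2.791 = 0.3527.
φ₁ = arccos(0.3527) ≈ 69.3°.

69.3°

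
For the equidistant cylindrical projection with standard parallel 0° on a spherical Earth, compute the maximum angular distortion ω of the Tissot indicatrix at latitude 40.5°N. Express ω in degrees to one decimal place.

In the plate carrée (x = Rλ, y = Rφ), meridians are true-scale (h = 1) and parallels are stretched by k = sec φ.
At 40.5°: h = 1.000, k = 1.315; principal scales a = 1.315, b = 1.000.
sin(ω/2) = (a − b)/(a + b) = 0.3151/2.315 = 0.1361, so ω = 2 arcsin(0.1361) ≈ 15.6°.

15.6°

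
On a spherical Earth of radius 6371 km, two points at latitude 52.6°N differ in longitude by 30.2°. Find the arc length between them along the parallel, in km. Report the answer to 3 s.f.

2040 km

Arc length along a parallel = R cos φ · Δλ (with Δλ in radians).
= 6371 × cos 52.6° × (30.2° × π/180) = 6371 × 0.6074 × 0.5271 ≈ 2040 km.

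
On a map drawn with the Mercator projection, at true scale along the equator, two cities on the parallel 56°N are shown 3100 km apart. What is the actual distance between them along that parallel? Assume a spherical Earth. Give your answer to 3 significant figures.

1730 km

Mercator is conformal, so the point scale is isotropic: h = k = sec φ = 1/cos φ.
Along the parallel at 56°, map distances are exaggerated by k = sec 56° = 1.788.
True distance = 3100 / 1.788 = 3100 × cos 56° ≈ 1730 km.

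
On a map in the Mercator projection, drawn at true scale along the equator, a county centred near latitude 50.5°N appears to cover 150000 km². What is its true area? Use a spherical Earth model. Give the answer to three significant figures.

60700 km²

Mercator is conformal, so the point scale is isotropic: h = k = sec φ = 1/cos φ.
Areal scale = k² = sec²φ = 1/cos²(50.5°) = 1/0.6361² = 2.472.
True area = apparent / (areal scale) = 150000 / 2.472 ≈ 60700 km².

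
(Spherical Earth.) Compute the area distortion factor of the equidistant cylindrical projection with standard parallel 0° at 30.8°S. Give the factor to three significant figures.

Plate carrée maps x = Rλ, y = Rφ. The meridian scale is h = 1 and the parallel scale is k = 1/cos φ = sec φ.
Areal scale = h·k = 1 × sec φ; at 30.8°, h = 1.000, k = 1.164, so h·k = 1.164.

1.16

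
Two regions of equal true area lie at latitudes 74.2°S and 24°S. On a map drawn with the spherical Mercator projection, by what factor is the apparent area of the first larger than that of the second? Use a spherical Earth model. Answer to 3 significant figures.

11.3

Mercator areal scale is sec²φ.
At 74.2°: sec²(74.2°) = 1/0.2723² = 13.49.
At 24°: sec²(24°) = 1/0.9135² = 1.198.
Ratio = 13.49/1.198 = cos²(24°)/cos²(74.2°) ≈ 11.3.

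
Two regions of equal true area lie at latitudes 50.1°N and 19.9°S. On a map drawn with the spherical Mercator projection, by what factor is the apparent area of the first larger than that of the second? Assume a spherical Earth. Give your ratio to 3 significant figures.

Mercator areal scale is sec²φ.
At 50.1°: sec²(50.1°) = 1/0.6414² = 2.430.
At 19.9°: sec²(19.9°) = 1/0.9403² = 1.131.
Ratio = 2.430/1.131 = cos²(19.9°)/cos²(50.1°) ≈ 2.15.

2.15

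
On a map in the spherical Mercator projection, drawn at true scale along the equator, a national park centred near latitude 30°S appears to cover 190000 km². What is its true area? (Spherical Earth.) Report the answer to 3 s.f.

142000 km²

The Mercator projection is conformal; its linear scale factor is the same in every direction and equals sec φ = 1/cos φ.
Areal scale = k² = sec²φ = 1/cos²(30°) = 1/0.8660² = 1.333.
True area = apparent / (areal scale) = 190000 / 1.333 ≈ 142000 km².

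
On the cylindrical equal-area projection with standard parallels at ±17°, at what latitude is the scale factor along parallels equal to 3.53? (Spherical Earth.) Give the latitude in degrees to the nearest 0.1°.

74.3°

For cylindrical equal-area with standard parallel φ₀, h = cos φ / cos φ₀ and k = cos φ₀ / cos φ, so h·k = 1.
k = cos φ₀ / cos φ = 3.53  ⇒  cos φ = cos 17° / 3.53 = 0.2709.
φ = arccos(0.2709) ≈ 74.3°.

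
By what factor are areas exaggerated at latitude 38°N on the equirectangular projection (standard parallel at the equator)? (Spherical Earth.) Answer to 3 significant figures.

Plate carrée maps x = Rλ, y = Rφ. The meridian scale is h = 1 and the parallel scale is k = 1/cos φ = sec φ.
Areal scale = h·k = 1 × sec φ; at 38°, h = 1.000, k = 1.269, so h·k = 1.269.

1.27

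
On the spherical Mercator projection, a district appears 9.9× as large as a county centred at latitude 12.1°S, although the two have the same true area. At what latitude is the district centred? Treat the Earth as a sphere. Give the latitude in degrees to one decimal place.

On Mercator, (apparent₁)/(apparent₂) = sec²φ₁ / sec²φ₂ when true areas are equal.
cos²φ₂ / cos²φ₁ = 9.9  ⇒  cos φ₁ = cos 12.1° / √9.9 = 0.9778/3.146 = 0.3108.
φ₁ = arccos(0.3108) ≈ 71.9°.

71.9°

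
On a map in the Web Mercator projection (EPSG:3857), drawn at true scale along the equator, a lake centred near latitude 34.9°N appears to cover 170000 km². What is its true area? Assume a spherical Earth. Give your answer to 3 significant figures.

For Mercator, h = k = sec φ (a conformal cylindrical projection has a single point scale, 1/cos φ).
Areal scale = k² = sec²φ = 1/cos²(34.9°) = 1/0.8202² = 1.487.
True area = apparent / (areal scale) = 170000 / 1.487 ≈ 114000 km².

114000 km²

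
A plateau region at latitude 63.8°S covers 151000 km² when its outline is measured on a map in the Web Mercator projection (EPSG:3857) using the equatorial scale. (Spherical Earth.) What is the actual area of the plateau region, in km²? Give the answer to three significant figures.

Mercator is conformal, so the point scale is isotropic: h = k = sec φ = 1/cos φ.
Areal scale = k² = sec²φ = 1/cos²(63.8°) = 1/0.4415² = 5.130.
True area = apparent / (areal scale) = 151000 / 5.130 ≈ 29400 km².

29400 km²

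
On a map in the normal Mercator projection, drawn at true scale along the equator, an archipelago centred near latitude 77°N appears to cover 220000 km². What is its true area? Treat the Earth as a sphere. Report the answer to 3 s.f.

11100 km²

The Mercator projection is conformal; its linear scale factor is the same in every direction and equals sec φ = 1/cos φ.
Areal scale = k² = sec²φ = 1/cos²(77°) = 1/0.2250² = 19.76.
True area = apparent / (areal scale) = 220000 / 19.76 ≈ 11100 km².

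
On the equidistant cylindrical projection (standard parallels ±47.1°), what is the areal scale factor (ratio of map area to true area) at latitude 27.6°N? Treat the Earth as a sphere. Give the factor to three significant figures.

0.768

In the equirectangular projection with standard parallel φ₀ = 47.1° (x = Rλ cos φ₀, y = Rφ), meridians are true-scale (h = 1) and the parallel scale is k = cos φ₀ / cos φ.
Areal scale = h·k = 1 × cos φ₀ / cos φ; at 27.6°, h = 1.000, k = 0.7681, so h·k = 0.7681.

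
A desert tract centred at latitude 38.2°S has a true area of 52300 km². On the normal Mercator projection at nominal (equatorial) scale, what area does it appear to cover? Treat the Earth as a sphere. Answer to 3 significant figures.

84700 km²

Mercator is conformal, so the point scale is isotropic: h = k = sec φ = 1/cos φ.
Areal scale = k² = sec²φ = 1/cos²(38.2°) = 1/0.7859² = 1.619.
Apparent area = 52300 × 1.619 ≈ 84700 km².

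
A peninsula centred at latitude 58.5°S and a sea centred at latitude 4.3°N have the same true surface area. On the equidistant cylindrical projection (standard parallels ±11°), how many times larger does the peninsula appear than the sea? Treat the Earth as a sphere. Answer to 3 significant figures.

With standard parallel φ₀ = 11°, the equirectangular projection gives x = Rλ cos φ₀, y = Rφ, so h = 1 and k = cos 11° / cos φ.
Areal scale at 58.5°: h·k = 1.000 × 1.879 = 1.879.
Areal scale at 4.3°: h·k = 1.000 × 0.9844 = 0.9844.
Ratio = 1.879/0.9844 ≈ 1.91.

1.91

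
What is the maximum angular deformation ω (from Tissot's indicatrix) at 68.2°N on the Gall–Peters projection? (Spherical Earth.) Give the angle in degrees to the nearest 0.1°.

69.2°

Gall–Peters is a cylindrical equal-area projection with standard parallels at ±45°. For cylindrical equal-area with standard parallel φ₀, h = cos φ / cos φ₀ and k = cos φ₀ / cos φ, so h·k = 1.
At 68.2°: h = 0.5252, k = 1.904; principal scales a = 1.904, b = 0.5252.
sin(ω/2) = (a − b)/(a + b) = 1.379/2.429 = 0.5676, so ω = 2 arcsin(0.5676) ≈ 69.2°.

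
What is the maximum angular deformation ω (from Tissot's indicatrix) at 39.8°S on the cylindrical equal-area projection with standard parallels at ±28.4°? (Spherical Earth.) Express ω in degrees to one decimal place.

15.5°

A cylindrical equal-area projection with standard parallel φ₀ has meridian scale h = cos φ / cos φ₀ and parallel scale k = cos φ₀ / cos φ (so areas are preserved, h·k = 1).
At 39.8°: h = 0.8734, k = 1.145; principal scales a = 1.145, b = 0.8734.
sin(ω/2) = (a − b)/(a + b) = 0.2716/2.018 = 0.1345, so ω = 2 arcsin(0.1345) ≈ 15.5°.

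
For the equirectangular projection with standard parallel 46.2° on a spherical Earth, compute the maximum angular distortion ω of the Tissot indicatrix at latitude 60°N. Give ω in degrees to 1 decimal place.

18.6°

In the equirectangular projection with standard parallel φ₀ = 46.2° (x = Rλ cos φ₀, y = Rφ), meridians are true-scale (h = 1) and the parallel scale is k = cos φ₀ / cos φ.
At 60°: h = 1.000, k = 1.384; principal scales a = 1.384, b = 1.000.
sin(ω/2) = (a − b)/(a + b) = 0.3843/2.384 = 0.1612, so ω = 2 arcsin(0.1612) ≈ 18.6°.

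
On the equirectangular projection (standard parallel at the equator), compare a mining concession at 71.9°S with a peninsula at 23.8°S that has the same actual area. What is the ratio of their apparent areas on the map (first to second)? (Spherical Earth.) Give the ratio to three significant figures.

2.95

In the plate carrée (x = Rλ, y = Rφ), meridians are true-scale (h = 1) and parallels are stretched by k = sec φ.
Areal scale at 71.9°: h·k = 1.000 × 3.219 = 3.219.
Areal scale at 23.8°: h·k = 1.000 × 1.093 = 1.093.
Ratio = 3.219/1.093 ≈ 2.95.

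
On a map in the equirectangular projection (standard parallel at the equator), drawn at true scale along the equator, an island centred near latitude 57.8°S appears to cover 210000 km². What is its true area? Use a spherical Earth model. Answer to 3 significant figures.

112000 km²

For the equirectangular projection with φ₀ = 0 (plate carrée), h = 1 along meridians and k = sec φ along parallels.
Areal scale = h·k = 1 × sec φ; at 57.8°, h = 1.000, k = 1.877, so h·k = 1.877.
True area = apparent / (areal scale) = 210000 / 1.877 ≈ 112000 km².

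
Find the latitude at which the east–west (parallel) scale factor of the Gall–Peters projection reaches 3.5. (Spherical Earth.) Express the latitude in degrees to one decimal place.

Gall–Peters is a cylindrical equal-area projection with standard parallels at ±45°. For cylindrical equal-area with standard parallel φ₀, h = cos φ / cos φ₀ and k = cos φ₀ / cos φ, so h·k = 1.
k = cos φ₀ / cos φ = 3.5  ⇒  cos φ = cos 45° / 3.5 = 0.2020.
φ = arccos(0.2020) ≈ 78.3°.

78.3°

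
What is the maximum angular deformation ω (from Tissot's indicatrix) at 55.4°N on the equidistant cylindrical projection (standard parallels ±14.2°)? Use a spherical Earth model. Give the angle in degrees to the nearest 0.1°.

30.3°

In the equirectangular projection with standard parallel φ₀ = 14.2° (x = Rλ cos φ₀, y = Rφ), meridians are true-scale (h = 1) and the parallel scale is k = cos φ₀ / cos φ.
At 55.4°: h = 1.000, k = 1.707; principal scales a = 1.707, b = 1.000.
sin(ω/2) = (a − b)/(a + b) = 0.7072/2.707 = 0.2612, so ω = 2 arcsin(0.2612) ≈ 30.3°.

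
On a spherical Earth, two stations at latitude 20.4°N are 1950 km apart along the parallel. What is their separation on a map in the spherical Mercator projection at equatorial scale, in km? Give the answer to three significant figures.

2080 km

The Mercator projection is conformal; its linear scale factor is the same in every direction and equals sec φ = 1/cos φ.
Along the parallel, k = sec 20.4° = 1/0.9373 = 1.067.
Map distance = 1950 × 1.067 ≈ 2080 km.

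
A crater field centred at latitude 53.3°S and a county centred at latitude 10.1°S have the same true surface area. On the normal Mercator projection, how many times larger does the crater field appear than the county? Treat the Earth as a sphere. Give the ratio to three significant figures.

2.71

On Mercator, area is exaggerated by sec²φ = 1/cos²φ.
At 53.3°: sec²(53.3°) = 1/0.5976² = 2.800.
At 10.1°: sec²(10.1°) = 1/0.9845² = 1.032.
Ratio = 2.800/1.032 = cos²(10.1°)/cos²(53.3°) ≈ 2.71.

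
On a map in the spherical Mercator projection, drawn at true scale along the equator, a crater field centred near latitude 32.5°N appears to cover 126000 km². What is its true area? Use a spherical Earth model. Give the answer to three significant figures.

For Mercator, h = k = sec φ (a conformal cylindrical projection has a single point scale, 1/cos φ).
Areal scale = k² = sec²φ = 1/cos²(32.5°) = 1/0.8434² = 1.406.
True area = apparent / (areal scale) = 126000 / 1.406 ≈ 89600 km².

89600 km²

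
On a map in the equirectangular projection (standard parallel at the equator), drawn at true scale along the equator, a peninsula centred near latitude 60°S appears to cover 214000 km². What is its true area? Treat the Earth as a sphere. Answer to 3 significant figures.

107000 km²

In the plate carrée (x = Rλ, y = Rφ), meridians are true-scale (h = 1) and parallels are stretched by k = sec φ.
Areal scale = h·k = 1 × sec φ; at 60°, h = 1.000, k = 2.000, so h·k = 2.000.
True area = apparent / (areal scale) = 214000 / 2.000 ≈ 107000 km².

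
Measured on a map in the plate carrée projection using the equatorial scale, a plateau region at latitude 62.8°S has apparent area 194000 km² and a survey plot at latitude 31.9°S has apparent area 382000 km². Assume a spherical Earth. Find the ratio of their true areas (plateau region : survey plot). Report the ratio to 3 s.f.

Plate carrée has h = 1 and k = sec φ, giving areal scale sec φ; true area = (apparent area) · cos φ.
True area of plateau region: 194000 × cos(62.8°) = 194000 × 0.4571 = 88680 km².
True area of survey plot: 382000 × cos(31.9°) = 382000 × 0.8490 = 324300 km².
Ratio = 88680 / 324300 ≈ 0.273.

0.273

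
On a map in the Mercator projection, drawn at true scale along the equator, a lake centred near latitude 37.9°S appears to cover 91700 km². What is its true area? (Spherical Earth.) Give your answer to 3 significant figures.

57100 km²

Mercator is conformal, so the point scale is isotropic: h = k = sec φ = 1/cos φ.
Areal scale = k² = sec²φ = 1/cos²(37.9°) = 1/0.7891² = 1.606.
True area = apparent / (areal scale) = 91700 / 1.606 ≈ 57100 km².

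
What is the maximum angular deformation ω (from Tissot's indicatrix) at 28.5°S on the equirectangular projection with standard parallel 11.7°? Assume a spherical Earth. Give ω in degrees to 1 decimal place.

6.2°

The equidistant cylindrical projection with φ₀ = 11.7° has h = 1 (meridians true) and k = cos φ₀ / cos φ along parallels.
At 28.5°: h = 1.000, k = 1.114; principal scales a = 1.114, b = 1.000.
sin(ω/2) = (a − b)/(a + b) = 0.1143/2.114 = 0.05404, so ω = 2 arcsin(0.05404) ≈ 6.2°.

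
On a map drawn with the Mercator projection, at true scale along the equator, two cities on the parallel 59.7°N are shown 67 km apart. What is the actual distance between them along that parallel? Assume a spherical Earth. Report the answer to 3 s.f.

For Mercator, h = k = sec φ (a conformal cylindrical projection has a single point scale, 1/cos φ).
Along the parallel at 59.7°, map distances are exaggerated by k = sec 59.7° = 1.982.
True distance = 67 / 1.982 = 67 × cos 59.7° ≈ 33.8 km.

33.8 km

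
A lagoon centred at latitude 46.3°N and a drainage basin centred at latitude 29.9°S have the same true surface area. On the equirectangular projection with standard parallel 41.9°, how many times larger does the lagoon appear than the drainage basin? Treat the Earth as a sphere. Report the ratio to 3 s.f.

In the equirectangular projection with standard parallel φ₀ = 41.9° (x = Rλ cos φ₀, y = Rφ), meridians are true-scale (h = 1) and the parallel scale is k = cos φ₀ / cos φ.
Areal scale at 46.3°: h·k = 1.000 × 1.077 = 1.077.
Areal scale at 29.9°: h·k = 1.000 × 0.8586 = 0.8586.
Ratio = 1.077/0.8586 ≈ 1.25.

1.25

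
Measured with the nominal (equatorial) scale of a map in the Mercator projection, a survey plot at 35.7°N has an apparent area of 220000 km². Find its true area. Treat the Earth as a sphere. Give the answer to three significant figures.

145000 km²

The Mercator projection is conformal; its linear scale factor is the same in every direction and equals sec φ = 1/cos φ.
Areal scale = k² = sec²φ = 1/cos²(35.7°) = 1/0.8121² = 1.516.
True area = apparent / (areal scale) = 220000 / 1.516 ≈ 145000 km².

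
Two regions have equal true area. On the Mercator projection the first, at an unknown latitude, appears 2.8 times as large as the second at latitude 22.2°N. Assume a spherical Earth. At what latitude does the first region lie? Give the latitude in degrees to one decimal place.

56.4°

On Mercator, (apparent₁)/(apparent₂) = sec²φ₁ / sec²φ₂ when true areas are equal.
cos²φ₂ / cos²φ₁ = 2.8  ⇒  cos φ₁ = cos 22.2° / √2.8 = 0.9259/1.673 = 0.5533.
φ₁ = arccos(0.5533) ≈ 56.4°.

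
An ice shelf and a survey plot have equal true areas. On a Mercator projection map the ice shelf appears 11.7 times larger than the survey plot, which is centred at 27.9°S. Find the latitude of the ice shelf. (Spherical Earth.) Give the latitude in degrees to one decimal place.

For equal true areas on Mercator, apparent areas scale as sec²φ, so the ratio is cos²φ₂ / cos²φ₁.
cos²φ₂ / cos²φ₁ = 11.7  ⇒  cos φ₁ = cos 27.9° / √11.7 = 0.8838/3.421 = 0.2584.
φ₁ = arccos(0.2584) ≈ 75.0°.

75.0°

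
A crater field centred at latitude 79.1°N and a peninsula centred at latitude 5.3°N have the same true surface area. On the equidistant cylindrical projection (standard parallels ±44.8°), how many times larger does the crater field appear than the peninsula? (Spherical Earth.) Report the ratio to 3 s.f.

With standard parallel φ₀ = 44.8°, the equirectangular projection gives x = Rλ cos φ₀, y = Rφ, so h = 1 and k = cos 44.8° / cos φ.
Areal scale at 79.1°: h·k = 1.000 × 3.752 = 3.752.
Areal scale at 5.3°: h·k = 1.000 × 0.7126 = 0.7126.
Ratio = 3.752/0.7126 ≈ 5.27.

5.27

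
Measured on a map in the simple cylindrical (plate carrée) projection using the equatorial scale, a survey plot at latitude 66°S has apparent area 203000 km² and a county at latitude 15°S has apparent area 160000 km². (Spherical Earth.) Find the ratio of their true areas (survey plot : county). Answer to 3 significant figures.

0.534

Plate carrée has h = 1 and k = sec φ, giving areal scale sec φ; true area = (apparent area) · cos φ.
True area of survey plot: 203000 × cos(66°) = 203000 × 0.4067 = 82570 km².
True area of county: 160000 × cos(15°) = 160000 × 0.9659 = 154500 km².
Ratio = 82570 / 154500 ≈ 0.534.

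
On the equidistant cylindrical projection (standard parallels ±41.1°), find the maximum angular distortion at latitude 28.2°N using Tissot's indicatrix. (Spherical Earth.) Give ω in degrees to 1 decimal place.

9.0°

With standard parallel φ₀ = 41.1°, the equirectangular projection gives x = Rλ cos φ₀, y = Rφ, so h = 1 and k = cos 41.1° / cos φ.
At 28.2°: h = 1.000, k = 0.8551; principal scales a = 1.000, b = 0.8551.
sin(ω/2) = (a − b)/(a + b) = 0.1449/1.855 = 0.07813, so ω = 2 arcsin(0.07813) ≈ 9.0°.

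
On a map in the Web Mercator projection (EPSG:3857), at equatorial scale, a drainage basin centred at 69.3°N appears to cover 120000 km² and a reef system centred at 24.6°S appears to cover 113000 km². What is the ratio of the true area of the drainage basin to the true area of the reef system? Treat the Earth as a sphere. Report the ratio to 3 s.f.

0.160

On Mercator the areal scale is sec²φ, so true area = apparent × cos²φ.
True area of drainage basin: 120000 × cos²(69.3°) = 120000 × 0.1249 = 14990 km².
True area of reef system: 113000 × cos²(24.6°) = 113000 × 0.8267 = 93420 km².
Ratio = 14990 / 93420 ≈ 0.160.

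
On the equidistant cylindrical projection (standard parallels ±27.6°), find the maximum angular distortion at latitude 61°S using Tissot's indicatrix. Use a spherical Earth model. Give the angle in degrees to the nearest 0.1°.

With standard parallel φ₀ = 27.6°, the equirectangular projection gives x = Rλ cos φ₀, y = Rφ, so h = 1 and k = cos 27.6° / cos φ.
At 61°: h = 1.000, k = 1.828; principal scales a = 1.828, b = 1.000.
sin(ω/2) = (a − b)/(a + b) = 0.8279/2.828 = 0.2928, so ω = 2 arcsin(0.2928) ≈ 34.0°.

34.0°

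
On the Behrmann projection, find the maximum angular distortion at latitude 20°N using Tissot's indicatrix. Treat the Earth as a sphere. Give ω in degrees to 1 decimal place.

The Behrmann projection is cylindrical equal-area with φ₀ = 30°. Cylindrical equal-area (φ₀ = 30°): h = cos φ / cos 30° along meridians, k = cos 30° / cos φ along parallels; h·k = 1.
At 20°: h = 1.085, k = 0.9216; principal scales a = 1.085, b = 0.9216.
sin(ω/2) = (a − b)/(a + b) = 0.1635/2.007 = 0.08146, so ω = 2 arcsin(0.08146) ≈ 9.3°.

9.3°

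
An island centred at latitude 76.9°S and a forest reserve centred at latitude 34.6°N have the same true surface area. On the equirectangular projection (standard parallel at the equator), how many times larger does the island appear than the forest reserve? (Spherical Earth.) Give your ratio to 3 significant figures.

3.63

Plate carrée maps x = Rλ, y = Rφ. The meridian scale is h = 1 and the parallel scale is k = 1/cos φ = sec φ.
Areal scale at 76.9°: h·k = 1.000 × 4.412 = 4.412.
Areal scale at 34.6°: h·k = 1.000 × 1.215 = 1.215.
Ratio = 4.412/1.215 ≈ 3.63.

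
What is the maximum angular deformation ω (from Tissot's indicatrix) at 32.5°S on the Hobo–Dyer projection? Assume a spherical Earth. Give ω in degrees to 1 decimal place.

The Hobo–Dyer projection is cylindrical equal-area with φ₀ = 37.5°. For cylindrical equal-area with standard parallel φ₀, h = cos φ / cos φ₀ and k = cos φ₀ / cos φ, so h·k = 1.
At 32.5°: h = 1.063, k = 0.9407; principal scales a = 1.063, b = 0.9407.
sin(ω/2) = (a − b)/(a + b) = 0.1224/2.004 = 0.06109, so ω = 2 arcsin(0.06109) ≈ 7.0°.

7.0°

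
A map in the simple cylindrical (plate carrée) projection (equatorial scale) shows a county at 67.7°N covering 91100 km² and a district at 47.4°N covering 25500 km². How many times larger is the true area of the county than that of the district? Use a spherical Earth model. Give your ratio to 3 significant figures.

2.00

Plate carrée has h = 1 and k = sec φ, giving areal scale sec φ; true area = (apparent area) · cos φ.
True area of county: 91100 × cos(67.7°) = 91100 × 0.3795 = 34570 km².
True area of district: 25500 × cos(47.4°) = 25500 × 0.6769 = 17260 km².
Ratio = 34570 / 17260 ≈ 2.00.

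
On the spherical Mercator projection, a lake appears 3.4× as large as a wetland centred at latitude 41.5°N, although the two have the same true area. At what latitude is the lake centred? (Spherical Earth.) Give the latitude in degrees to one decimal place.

66.0°

Mercator areal scale is sec²φ, so apparent-area ratio = sec²φ₁ / sec²φ₂ = cos²φ₂ / cos²φ₁.
cos²φ₂ / cos²φ₁ = 3.4  ⇒  cos φ₁ = cos 41.5° / √3.4 = 0.7490/1.844 = 0.4062.
φ₁ = arccos(0.4062) ≈ 66.0°.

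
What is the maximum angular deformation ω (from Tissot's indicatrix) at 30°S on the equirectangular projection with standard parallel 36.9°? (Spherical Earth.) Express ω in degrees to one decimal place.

4.6°

The equidistant cylindrical projection with φ₀ = 36.9° has h = 1 (meridians true) and k = cos φ₀ / cos φ along parallels.
At 30°: h = 1.000, k = 0.9234; principal scales a = 1.000, b = 0.9234.
sin(ω/2) = (a − b)/(a + b) = 0.07660/1.923 = 0.03983, so ω = 2 arcsin(0.03983) ≈ 4.6°.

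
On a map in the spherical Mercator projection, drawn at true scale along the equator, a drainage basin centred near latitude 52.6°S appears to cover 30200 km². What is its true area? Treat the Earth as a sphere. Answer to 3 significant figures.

Mercator is conformal, so the point scale is isotropic: h = k = sec φ = 1/cos φ.
Areal scale = k² = sec²φ = 1/cos²(52.6°) = 1/0.6074² = 2.711.
True area = apparent / (areal scale) = 30200 / 2.711 ≈ 11100 km².

11100 km²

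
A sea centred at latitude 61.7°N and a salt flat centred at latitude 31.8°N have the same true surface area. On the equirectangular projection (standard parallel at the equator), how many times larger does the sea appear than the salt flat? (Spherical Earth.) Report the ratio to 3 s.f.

1.79

Plate carrée maps x = Rλ, y = Rφ. The meridian scale is h = 1 and the parallel scale is k = 1/cos φ = sec φ.
Areal scale at 61.7°: h·k = 1.000 × 2.109 = 2.109.
Areal scale at 31.8°: h·k = 1.000 × 1.177 = 1.177.
Ratio = 2.109/1.177 ≈ 1.79.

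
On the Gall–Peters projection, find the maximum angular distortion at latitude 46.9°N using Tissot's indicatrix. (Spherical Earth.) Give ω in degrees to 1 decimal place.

The Gall–Peters projection is cylindrical equal-area with φ₀ = 45°. Cylindrical equal-area (φ₀ = 45°): h = cos φ / cos 45° along meridians, k = cos 45° / cos φ along parallels; h·k = 1.
At 46.9°: h = 0.9663, k = 1.035; principal scales a = 1.035, b = 0.9663.
sin(ω/2) = (a − b)/(a + b) = 0.06859/2.001 = 0.03427, so ω = 2 arcsin(0.03427) ≈ 3.9°.

3.9°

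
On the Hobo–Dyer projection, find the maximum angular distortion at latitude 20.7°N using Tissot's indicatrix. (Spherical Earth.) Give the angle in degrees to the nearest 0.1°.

The Hobo–Dyer projection is cylindrical equal-area with φ₀ = 37.5°. A cylindrical equal-area projection with standard parallel φ₀ has meridian scale h = cos φ / cos φ₀ and parallel scale k = cos φ₀ / cos φ (so areas are preserved, h·k = 1).
At 20.7°: h = 1.179, k = 0.8481; principal scales a = 1.179, b = 0.8481.
sin(ω/2) = (a − b)/(a + b) = 0.3310/2.027 = 0.1633, so ω = 2 arcsin(0.1633) ≈ 18.8°.

18.8°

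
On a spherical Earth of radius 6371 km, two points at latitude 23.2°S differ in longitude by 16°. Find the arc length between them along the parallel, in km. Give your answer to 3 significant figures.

1640 km

Arc length along a parallel = R cos φ · Δλ (with Δλ in radians).
= 6371 × cos 23.2° × (16° × π/180) = 6371 × 0.9191 × 0.2793 ≈ 1640 km.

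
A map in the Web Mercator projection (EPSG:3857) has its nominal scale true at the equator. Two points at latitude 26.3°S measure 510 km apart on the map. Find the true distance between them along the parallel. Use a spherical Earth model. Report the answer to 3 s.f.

Mercator is conformal, so the point scale is isotropic: h = k = sec φ = 1/cos φ.
Along the parallel at 26.3°, map distances are exaggerated by k = sec 26.3° = 1.115.
True distance = 510 / 1.115 = 510 × cos 26.3° ≈ 457 km.

457 km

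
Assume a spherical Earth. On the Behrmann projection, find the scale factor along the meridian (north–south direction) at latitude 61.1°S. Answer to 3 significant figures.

Behrmann is a cylindrical equal-area projection with standard parallels at ±30°. A cylindrical equal-area projection with standard parallel φ₀ has meridian scale h = cos φ / cos φ₀ and parallel scale k = cos φ₀ / cos φ (so areas are preserved, h·k = 1).
h = cos 61.1° / cos 30° = 0.4833/0.8660 = 0.5580.

0.558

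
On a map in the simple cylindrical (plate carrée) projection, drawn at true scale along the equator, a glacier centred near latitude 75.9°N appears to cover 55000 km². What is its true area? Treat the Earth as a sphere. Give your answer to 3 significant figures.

Plate carrée maps x = Rλ, y = Rφ. The meridian scale is h = 1 and the parallel scale is k = 1/cos φ = sec φ.
Areal scale = h·k = 1 × sec φ; at 75.9°, h = 1.000, k = 4.105, so h·k = 4.105.
True area = apparent / (areal scale) = 55000 / 4.105 ≈ 13400 km².

13400 km²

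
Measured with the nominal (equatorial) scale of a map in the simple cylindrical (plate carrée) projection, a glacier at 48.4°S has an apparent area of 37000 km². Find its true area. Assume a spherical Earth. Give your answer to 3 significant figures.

In the plate carrée (x = Rλ, y = Rφ), meridians are true-scale (h = 1) and parallels are stretched by k = sec φ.
Areal scale = h·k = 1 × sec φ; at 48.4°, h = 1.000, k = 1.506, so h·k = 1.506.
True area = apparent / (areal scale) = 37000 / 1.506 ≈ 24600 km².

24600 km²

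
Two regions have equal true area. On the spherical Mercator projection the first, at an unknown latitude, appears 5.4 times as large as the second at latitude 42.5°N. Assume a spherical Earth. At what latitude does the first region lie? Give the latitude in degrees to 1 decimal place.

71.5°

Mercator areal scale is sec²φ, so apparent-area ratio = sec²φ₁ / sec²φ₂ = cos²φ₂ / cos²φ₁.
cos²φ₂ / cos²φ₁ = 5.4  ⇒  cos φ₁ = cos 42.5° / √5.4 = 0.7373/2.324 = 0.3173.
φ₁ = arccos(0.3173) ≈ 71.5°.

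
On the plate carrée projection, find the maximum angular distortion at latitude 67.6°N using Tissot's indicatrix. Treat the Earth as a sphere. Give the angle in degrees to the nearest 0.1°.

53.3°

In the plate carrée (x = Rλ, y = Rφ), meridians are true-scale (h = 1) and parallels are stretched by k = sec φ.
At 67.6°: h = 1.000, k = 2.624; principal scales a = 2.624, b = 1.000.
sin(ω/2) = (a − b)/(a + b) = 1.624/3.624 = 0.4482, so ω = 2 arcsin(0.4482) ≈ 53.3°.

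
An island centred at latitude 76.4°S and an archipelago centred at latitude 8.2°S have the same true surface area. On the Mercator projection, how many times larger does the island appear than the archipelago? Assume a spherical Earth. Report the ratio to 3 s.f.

On Mercator, area is exaggerated by sec²φ = 1/cos²φ.
At 76.4°: sec²(76.4°) = 1/0.2351² = 18.09.
At 8.2°: sec²(8.2°) = 1/0.9898² = 1.021.
Ratio = 18.09/1.021 = cos²(8.2°)/cos²(76.4°) ≈ 17.7.

17.7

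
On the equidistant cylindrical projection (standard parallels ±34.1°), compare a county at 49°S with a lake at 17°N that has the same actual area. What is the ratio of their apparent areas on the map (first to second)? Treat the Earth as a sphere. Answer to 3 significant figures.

With standard parallel φ₀ = 34.1°, the equirectangular projection gives x = Rλ cos φ₀, y = Rφ, so h = 1 and k = cos 34.1° / cos φ.
Areal scale at 49°: h·k = 1.000 × 1.262 = 1.262.
Areal scale at 17°: h·k = 1.000 × 0.8659 = 0.8659.
Ratio = 1.262/0.8659 ≈ 1.46.

1.46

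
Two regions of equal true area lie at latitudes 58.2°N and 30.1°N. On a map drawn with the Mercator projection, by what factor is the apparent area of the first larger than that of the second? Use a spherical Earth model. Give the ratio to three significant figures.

2.70

Mercator areal scale is sec²φ.
At 58.2°: sec²(58.2°) = 1/0.5270² = 3.601.
At 30.1°: sec²(30.1°) = 1/0.8652² = 1.336.
Ratio = 3.601/1.336 = cos²(30.1°)/cos²(58.2°) ≈ 2.70.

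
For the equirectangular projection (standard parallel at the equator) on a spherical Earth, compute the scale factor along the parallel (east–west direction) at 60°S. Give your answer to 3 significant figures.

2.00

In the plate carrée (x = Rλ, y = Rφ), meridians are true-scale (h = 1) and parallels are stretched by k = sec φ.
k = 1/cos 60° = 1/0.5000 = 2.000.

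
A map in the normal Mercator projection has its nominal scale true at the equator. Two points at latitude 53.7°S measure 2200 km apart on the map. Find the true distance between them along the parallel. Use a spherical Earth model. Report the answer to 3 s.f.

1300 km

The Mercator projection is conformal; its linear scale factor is the same in every direction and equals sec φ = 1/cos φ.
Along the parallel at 53.7°, map distances are exaggerated by k = sec 53.7° = 1.689.
True distance = 2200 / 1.689 = 2200 × cos 53.7° ≈ 1300 km.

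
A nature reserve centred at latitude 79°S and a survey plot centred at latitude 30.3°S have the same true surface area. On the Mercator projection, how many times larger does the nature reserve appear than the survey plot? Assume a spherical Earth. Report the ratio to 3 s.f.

Mercator areal scale is sec²φ.
At 79°: sec²(79°) = 1/0.1908² = 27.47.
At 30.3°: sec²(30.3°) = 1/0.8634² = 1.341.
Ratio = 27.47/1.341 = cos²(30.3°)/cos²(79°) ≈ 20.5.

20.5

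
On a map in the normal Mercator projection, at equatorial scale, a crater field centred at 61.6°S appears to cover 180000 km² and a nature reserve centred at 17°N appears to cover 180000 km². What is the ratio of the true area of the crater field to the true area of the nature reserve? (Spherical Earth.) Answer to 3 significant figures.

0.247

Since Mercator area scale is 1/cos²φ, the true area equals the apparent area multiplied by cos²φ.
True area of crater field: 180000 × cos²(61.6°) = 180000 × 0.2262 = 40720 km².
True area of nature reserve: 180000 × cos²(17°) = 180000 × 0.9145 = 164600 km².
Ratio = 40720 / 164600 ≈ 0.247.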